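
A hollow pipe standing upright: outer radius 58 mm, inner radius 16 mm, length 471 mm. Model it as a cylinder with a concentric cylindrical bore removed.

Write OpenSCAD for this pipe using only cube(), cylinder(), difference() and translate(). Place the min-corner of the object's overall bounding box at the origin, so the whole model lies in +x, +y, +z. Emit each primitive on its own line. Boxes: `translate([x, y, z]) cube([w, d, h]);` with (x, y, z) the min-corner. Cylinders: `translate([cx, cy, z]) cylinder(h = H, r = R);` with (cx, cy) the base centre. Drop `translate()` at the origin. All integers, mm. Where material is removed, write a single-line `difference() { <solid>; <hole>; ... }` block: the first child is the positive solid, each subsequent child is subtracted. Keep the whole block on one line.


difference() { translate([58, 58, 0]) cylinder(h = 471, r = 58); translate([58, 58, 0]) cylinder(h = 471, r = 16); }


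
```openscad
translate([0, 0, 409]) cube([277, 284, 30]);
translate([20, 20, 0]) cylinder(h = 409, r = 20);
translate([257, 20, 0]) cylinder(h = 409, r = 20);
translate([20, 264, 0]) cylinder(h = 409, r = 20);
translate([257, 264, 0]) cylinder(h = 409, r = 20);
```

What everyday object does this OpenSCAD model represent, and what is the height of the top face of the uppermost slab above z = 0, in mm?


A stool. The seat height is 439 mm.

A 277×284×30 slab at z = 409 on four corner cylinders — a stool. The seat top is 409 + 30 = 439 mm.


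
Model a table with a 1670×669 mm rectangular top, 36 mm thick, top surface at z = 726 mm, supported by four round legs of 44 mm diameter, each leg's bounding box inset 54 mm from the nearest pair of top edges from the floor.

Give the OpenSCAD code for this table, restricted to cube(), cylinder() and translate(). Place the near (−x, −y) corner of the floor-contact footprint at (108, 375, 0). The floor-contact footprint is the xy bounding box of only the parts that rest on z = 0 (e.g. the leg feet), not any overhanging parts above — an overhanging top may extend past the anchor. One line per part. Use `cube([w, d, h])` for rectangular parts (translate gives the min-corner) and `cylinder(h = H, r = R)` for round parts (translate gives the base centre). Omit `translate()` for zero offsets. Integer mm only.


translate([54, 321, 690]) cube([1670, 669, 36]);
translate([130, 397, 0]) cylinder(h = 690, r = 22);
translate([1648, 397, 0]) cylinder(h = 690, r = 22);
translate([130, 914, 0]) cylinder(h = 690, r = 22);
translate([1648, 914, 0]) cylinder(h = 690, r = 22);


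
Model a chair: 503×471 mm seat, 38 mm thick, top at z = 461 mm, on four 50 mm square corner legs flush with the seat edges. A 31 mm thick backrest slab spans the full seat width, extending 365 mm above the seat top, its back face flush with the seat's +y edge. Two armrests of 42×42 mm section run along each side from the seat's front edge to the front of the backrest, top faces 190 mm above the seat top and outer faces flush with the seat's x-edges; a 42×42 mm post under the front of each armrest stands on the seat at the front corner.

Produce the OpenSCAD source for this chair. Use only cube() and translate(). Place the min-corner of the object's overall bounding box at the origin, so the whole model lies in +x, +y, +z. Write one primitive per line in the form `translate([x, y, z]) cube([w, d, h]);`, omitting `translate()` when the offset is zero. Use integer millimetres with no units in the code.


translate([0, 0, 423]) cube([503, 471, 38]);
cube([50, 50, 423]);
translate([453, 0, 0]) cube([50, 50, 423]);
translate([0, 421, 0]) cube([50, 50, 423]);
translate([453, 421, 0]) cube([50, 50, 423]);
translate([0, 440, 461]) cube([503, 31, 365]);
translate([0, 0, 609]) cube([42, 440, 42]);
translate([461, 0, 609]) cube([42, 440, 42]);
translate([0, 0, 461]) cube([42, 42, 148]);
translate([461, 0, 461]) cube([42, 42, 148]);


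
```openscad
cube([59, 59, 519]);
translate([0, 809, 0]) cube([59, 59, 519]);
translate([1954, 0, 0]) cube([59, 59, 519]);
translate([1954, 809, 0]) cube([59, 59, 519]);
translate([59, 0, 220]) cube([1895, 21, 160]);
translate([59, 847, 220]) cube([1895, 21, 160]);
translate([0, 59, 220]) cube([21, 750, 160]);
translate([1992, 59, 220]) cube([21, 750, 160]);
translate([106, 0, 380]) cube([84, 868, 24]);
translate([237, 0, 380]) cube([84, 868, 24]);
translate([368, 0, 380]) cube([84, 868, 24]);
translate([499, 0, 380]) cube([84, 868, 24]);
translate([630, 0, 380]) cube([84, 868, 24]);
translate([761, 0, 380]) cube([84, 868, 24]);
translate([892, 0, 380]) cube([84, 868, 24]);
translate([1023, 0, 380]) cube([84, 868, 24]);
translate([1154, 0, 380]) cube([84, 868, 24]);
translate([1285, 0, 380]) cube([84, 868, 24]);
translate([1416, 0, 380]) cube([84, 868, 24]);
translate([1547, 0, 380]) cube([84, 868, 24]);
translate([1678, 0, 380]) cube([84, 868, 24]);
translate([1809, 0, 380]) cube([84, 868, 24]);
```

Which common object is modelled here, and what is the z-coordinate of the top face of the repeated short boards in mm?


A bed frame. The slat-top height is 404 mm.

Four posts, four rails, and a row of slats — a bed frame. Slats sit on the rails at z = 220 + 160 = 380; with slat thickness 24, the top is 404 mm.


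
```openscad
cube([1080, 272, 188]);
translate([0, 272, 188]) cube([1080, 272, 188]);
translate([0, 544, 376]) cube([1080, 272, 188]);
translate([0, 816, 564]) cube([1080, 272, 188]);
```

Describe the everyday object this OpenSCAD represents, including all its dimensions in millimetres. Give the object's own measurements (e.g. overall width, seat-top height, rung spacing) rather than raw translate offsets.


A straight staircase of 4 solid steps. Each step is 1080 mm wide (x), 272 mm deep (y, the going) and 188 mm tall (the rise). The first step rests on the floor; each subsequent step sits one going further in +y and one rise higher in +z, directly behind and above the previous step with no overlap.


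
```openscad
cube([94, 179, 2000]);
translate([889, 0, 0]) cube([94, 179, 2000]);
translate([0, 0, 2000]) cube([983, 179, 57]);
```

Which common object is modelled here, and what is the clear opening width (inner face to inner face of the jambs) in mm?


A door frame. The clear opening width is 795 mm.

Two 2000 mm tall posts with a header on top — a door frame. The left jamb is 94 mm wide at x = 0; the right jamb starts at x = 889. The clear opening is 889 − 94 = 795 mm.


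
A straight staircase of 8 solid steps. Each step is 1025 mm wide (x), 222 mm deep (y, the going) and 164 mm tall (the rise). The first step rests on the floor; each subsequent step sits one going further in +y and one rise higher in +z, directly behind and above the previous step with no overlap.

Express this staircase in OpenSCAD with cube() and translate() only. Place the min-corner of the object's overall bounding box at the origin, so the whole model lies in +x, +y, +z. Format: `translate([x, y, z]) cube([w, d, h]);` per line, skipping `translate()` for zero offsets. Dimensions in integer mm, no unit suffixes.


cube([1025, 222, 164]);
translate([0, 222, 164]) cube([1025, 222, 164]);
translate([0, 444, 328]) cube([1025, 222, 164]);
translate([0, 666, 492]) cube([1025, 222, 164]);
translate([0, 888, 656]) cube([1025, 222, 164]);
translate([0, 1110, 820]) cube([1025, 222, 164]);
translate([0, 1332, 984]) cube([1025, 222, 164]);
translate([0, 1554, 1148]) cube([1025, 222, 164]);


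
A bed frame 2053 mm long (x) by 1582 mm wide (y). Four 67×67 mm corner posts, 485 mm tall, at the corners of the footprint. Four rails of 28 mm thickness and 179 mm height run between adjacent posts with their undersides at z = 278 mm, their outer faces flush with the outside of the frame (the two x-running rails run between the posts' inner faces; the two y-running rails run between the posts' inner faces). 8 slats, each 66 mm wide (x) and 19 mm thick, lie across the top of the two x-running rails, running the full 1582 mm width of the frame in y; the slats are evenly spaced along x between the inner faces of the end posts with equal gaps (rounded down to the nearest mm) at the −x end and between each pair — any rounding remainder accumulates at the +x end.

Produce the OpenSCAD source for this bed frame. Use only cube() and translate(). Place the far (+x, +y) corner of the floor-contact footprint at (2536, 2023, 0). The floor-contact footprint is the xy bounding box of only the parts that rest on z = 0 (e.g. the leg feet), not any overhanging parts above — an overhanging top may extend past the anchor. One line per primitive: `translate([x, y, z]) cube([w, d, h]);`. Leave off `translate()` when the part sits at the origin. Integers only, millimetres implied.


translate([483, 441, 0]) cube([67, 67, 485]);
translate([483, 1956, 0]) cube([67, 67, 485]);
translate([2469, 441, 0]) cube([67, 67, 485]);
translate([2469, 1956, 0]) cube([67, 67, 485]);
translate([550, 441, 278]) cube([1919, 28, 179]);
translate([550, 1995, 278]) cube([1919, 28, 179]);
translate([483, 508, 278]) cube([28, 1448, 179]);
translate([2508, 508, 278]) cube([28, 1448, 179]);
translate([704, 441, 457]) cube([66, 1582, 19]);
translate([924, 441, 457]) cube([66, 1582, 19]);
translate([1144, 441, 457]) cube([66, 1582, 19]);
translate([1364, 441, 457]) cube([66, 1582, 19]);
translate([1584, 441, 457]) cube([66, 1582, 19]);
translate([1804, 441, 457]) cube([66, 1582, 19]);
translate([2024, 441, 457]) cube([66, 1582, 19]);
translate([2244, 441, 457]) cube([66, 1582, 19]);


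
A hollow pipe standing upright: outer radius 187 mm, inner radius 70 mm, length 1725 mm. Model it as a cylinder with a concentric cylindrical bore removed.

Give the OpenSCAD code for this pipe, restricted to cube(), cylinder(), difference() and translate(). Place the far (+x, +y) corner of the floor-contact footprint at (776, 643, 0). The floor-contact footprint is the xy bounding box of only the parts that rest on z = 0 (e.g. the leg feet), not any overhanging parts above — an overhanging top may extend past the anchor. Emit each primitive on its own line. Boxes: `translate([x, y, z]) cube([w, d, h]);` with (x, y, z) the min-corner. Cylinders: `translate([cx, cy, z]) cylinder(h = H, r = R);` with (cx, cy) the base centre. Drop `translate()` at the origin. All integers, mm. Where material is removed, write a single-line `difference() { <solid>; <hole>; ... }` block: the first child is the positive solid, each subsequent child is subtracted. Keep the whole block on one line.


difference() { translate([589, 456, 0]) cylinder(h = 1725, r = 187); translate([589, 456, 0]) cylinder(h = 1725, r = 70); }


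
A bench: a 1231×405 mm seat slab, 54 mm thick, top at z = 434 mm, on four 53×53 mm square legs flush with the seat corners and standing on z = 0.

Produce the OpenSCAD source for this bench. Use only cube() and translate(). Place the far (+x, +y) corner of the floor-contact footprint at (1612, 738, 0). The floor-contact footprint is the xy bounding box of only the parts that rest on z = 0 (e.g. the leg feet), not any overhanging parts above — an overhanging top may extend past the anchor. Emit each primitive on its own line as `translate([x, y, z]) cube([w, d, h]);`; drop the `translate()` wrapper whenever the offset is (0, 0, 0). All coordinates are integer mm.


// leg_h = 434 − 54 = 380
translate([381, 333, 380]) cube([1231, 405, 54]);
translate([381, 333, 0]) cube([53, 53, 380]);
translate([381, 685, 0]) cube([53, 53, 380]);
translate([1559, 333, 0]) cube([53, 53, 380]);
translate([1559, 685, 0]) cube([53, 53, 380]);


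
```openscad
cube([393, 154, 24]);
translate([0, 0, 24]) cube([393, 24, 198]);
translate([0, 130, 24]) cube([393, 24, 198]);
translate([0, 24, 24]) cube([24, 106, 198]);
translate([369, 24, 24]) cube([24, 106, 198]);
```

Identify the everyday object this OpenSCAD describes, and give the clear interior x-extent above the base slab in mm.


An open box. The internal width is 345 mm.

A 393×154 base slab with four walls standing on it — an open box. The base is 393 mm wide and the walls are 24 mm thick, so the internal width is 393 − 2 × 24 = 345 mm.


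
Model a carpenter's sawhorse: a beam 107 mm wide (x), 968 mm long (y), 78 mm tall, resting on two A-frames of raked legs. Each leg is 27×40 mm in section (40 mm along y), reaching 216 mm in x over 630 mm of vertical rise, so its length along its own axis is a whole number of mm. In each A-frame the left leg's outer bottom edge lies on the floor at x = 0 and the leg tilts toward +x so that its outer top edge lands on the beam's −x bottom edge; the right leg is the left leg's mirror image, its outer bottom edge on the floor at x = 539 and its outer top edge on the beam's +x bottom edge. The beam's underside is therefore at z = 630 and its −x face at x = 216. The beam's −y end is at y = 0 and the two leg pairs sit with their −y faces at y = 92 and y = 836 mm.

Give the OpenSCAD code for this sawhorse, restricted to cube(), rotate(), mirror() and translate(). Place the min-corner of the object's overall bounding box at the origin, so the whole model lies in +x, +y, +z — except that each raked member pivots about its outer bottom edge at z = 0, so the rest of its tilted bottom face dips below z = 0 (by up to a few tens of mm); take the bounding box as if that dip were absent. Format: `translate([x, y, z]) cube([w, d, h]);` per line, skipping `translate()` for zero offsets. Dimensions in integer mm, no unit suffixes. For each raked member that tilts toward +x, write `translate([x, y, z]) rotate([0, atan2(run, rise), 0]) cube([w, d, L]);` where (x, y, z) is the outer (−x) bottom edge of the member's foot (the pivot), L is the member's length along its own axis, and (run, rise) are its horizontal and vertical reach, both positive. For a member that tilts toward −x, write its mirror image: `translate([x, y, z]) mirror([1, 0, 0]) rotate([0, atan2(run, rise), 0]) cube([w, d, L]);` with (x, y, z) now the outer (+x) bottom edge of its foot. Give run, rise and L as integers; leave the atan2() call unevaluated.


translate([216, 0, 630]) cube([107, 968, 78]);
translate([0, 92, 0]) rotate([0, atan2(216, 630), 0]) cube([27, 40, 666]);
translate([539, 92, 0]) mirror([1, 0, 0]) rotate([0, atan2(216, 630), 0]) cube([27, 40, 666]);
translate([0, 836, 0]) rotate([0, atan2(216, 630), 0]) cube([27, 40, 666]);
translate([539, 836, 0]) mirror([1, 0, 0]) rotate([0, atan2(216, 630), 0]) cube([27, 40, 666]);


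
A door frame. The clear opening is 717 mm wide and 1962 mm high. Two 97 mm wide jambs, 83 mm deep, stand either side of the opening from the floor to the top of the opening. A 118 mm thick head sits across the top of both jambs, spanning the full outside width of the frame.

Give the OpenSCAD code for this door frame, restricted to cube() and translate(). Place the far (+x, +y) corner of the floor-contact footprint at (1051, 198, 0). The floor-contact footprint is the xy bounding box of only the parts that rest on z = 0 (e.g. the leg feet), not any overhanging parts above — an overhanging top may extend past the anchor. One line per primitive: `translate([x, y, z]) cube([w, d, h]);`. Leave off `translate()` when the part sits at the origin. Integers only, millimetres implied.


translate([140, 115, 0]) cube([97, 83, 1962]);
translate([954, 115, 0]) cube([97, 83, 1962]);
translate([140, 115, 1962]) cube([911, 83, 118]);


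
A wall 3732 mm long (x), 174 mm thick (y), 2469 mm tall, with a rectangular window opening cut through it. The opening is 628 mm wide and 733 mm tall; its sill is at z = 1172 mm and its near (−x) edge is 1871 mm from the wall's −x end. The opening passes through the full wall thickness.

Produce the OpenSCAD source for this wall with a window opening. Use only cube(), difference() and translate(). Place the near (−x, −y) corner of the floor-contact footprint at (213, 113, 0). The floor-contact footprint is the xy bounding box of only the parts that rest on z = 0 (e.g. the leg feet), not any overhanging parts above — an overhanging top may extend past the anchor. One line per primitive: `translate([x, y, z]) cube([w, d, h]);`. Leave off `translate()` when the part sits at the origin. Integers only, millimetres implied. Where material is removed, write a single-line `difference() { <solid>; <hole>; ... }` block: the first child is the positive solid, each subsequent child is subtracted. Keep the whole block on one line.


difference() { translate([213, 113, 0]) cube([3732, 174, 2469]); translate([2084, 113, 1172]) cube([628, 174, 733]); }


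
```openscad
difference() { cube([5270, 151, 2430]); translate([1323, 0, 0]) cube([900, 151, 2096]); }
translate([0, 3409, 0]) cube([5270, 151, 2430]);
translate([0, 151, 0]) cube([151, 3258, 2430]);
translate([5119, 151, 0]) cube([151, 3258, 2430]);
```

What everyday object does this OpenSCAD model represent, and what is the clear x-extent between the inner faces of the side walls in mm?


A single room. The interior width is 4968 mm.

Four walls enclosing a rectangle with a door in the front wall — a room. Outside width 5270 minus two 151 mm walls gives 4968 mm.


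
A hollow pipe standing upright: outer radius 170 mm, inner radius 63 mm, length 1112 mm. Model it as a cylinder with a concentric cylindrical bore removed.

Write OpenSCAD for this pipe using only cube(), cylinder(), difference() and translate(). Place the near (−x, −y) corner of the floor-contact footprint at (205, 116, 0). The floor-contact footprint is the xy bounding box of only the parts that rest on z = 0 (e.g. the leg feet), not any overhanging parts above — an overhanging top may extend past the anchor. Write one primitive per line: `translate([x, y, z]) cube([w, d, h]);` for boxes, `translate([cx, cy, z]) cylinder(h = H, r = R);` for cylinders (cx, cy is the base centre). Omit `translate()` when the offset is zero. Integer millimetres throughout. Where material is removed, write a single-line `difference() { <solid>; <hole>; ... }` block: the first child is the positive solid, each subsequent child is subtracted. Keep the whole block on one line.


difference() { translate([375, 286, 0]) cylinder(h = 1112, r = 170); translate([375, 286, 0]) cylinder(h = 1112, r = 63); }


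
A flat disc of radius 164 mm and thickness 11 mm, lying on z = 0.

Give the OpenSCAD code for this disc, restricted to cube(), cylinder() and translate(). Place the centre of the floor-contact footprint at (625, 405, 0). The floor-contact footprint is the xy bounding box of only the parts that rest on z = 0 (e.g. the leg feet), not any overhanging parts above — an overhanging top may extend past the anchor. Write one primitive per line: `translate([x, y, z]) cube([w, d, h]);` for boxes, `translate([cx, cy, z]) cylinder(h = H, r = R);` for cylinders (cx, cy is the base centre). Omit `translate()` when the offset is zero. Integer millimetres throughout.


translate([625, 405, 0]) cylinder(h = 11, r = 164);


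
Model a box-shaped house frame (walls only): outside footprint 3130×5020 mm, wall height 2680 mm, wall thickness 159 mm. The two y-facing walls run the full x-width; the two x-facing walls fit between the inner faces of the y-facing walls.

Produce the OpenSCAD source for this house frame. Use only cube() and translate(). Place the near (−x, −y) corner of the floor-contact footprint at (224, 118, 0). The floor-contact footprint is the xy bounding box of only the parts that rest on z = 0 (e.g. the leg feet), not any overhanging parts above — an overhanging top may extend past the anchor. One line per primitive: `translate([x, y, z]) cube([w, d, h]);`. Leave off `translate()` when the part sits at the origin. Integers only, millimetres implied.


translate([224, 118, 0]) cube([3130, 159, 2680]);
translate([224, 4979, 0]) cube([3130, 159, 2680]);
translate([224, 277, 0]) cube([159, 4702, 2680]);
translate([3195, 277, 0]) cube([159, 4702, 2680]);


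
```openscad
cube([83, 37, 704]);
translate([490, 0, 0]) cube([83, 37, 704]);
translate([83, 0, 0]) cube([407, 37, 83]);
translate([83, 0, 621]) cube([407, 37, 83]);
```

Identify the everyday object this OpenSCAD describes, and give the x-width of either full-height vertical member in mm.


A picture frame. The border width is 83 mm.

Four thin pieces enclosing a rectangular opening — a picture frame. The two full-height stiles are 704 mm tall; the top rail sits at z = 621 and is 83 mm tall, so the border above the opening is 704 − 621 = 83 mm, matching the stile x-width.


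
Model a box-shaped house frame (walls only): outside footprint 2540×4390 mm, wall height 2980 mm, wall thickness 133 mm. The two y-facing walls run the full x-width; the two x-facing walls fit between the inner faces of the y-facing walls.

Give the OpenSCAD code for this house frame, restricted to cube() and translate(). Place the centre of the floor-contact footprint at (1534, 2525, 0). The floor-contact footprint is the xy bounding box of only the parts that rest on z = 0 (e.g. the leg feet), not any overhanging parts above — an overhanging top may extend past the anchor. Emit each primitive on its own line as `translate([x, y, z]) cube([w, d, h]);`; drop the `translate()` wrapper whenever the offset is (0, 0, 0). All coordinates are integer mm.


translate([264, 330, 0]) cube([2540, 133, 2980]);
translate([264, 4587, 0]) cube([2540, 133, 2980]);
translate([264, 463, 0]) cube([133, 4124, 2980]);
translate([2671, 463, 0]) cube([133, 4124, 2980]);


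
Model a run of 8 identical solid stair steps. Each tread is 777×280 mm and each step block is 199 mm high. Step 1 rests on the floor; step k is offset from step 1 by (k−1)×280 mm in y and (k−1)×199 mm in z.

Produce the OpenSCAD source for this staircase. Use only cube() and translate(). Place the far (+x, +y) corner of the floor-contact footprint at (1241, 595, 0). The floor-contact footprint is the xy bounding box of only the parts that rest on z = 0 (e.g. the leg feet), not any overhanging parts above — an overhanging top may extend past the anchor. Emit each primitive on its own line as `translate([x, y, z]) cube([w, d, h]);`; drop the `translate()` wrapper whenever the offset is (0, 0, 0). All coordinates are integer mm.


translate([464, 315, 0]) cube([777, 280, 199]);
translate([464, 595, 199]) cube([777, 280, 199]);
translate([464, 875, 398]) cube([777, 280, 199]);
translate([464, 1155, 597]) cube([777, 280, 199]);
translate([464, 1435, 796]) cube([777, 280, 199]);
translate([464, 1715, 995]) cube([777, 280, 199]);
translate([464, 1995, 1194]) cube([777, 280, 199]);
translate([464, 2275, 1393]) cube([777, 280, 199]);


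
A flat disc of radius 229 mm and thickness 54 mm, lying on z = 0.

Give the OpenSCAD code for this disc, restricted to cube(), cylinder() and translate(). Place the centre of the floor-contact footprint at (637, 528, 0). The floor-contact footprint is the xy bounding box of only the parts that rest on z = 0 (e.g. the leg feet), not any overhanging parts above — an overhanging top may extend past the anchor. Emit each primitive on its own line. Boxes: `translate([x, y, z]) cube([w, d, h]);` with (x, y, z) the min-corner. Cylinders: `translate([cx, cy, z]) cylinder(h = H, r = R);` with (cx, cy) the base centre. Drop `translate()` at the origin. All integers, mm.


translate([637, 528, 0]) cylinder(h = 54, r = 229);


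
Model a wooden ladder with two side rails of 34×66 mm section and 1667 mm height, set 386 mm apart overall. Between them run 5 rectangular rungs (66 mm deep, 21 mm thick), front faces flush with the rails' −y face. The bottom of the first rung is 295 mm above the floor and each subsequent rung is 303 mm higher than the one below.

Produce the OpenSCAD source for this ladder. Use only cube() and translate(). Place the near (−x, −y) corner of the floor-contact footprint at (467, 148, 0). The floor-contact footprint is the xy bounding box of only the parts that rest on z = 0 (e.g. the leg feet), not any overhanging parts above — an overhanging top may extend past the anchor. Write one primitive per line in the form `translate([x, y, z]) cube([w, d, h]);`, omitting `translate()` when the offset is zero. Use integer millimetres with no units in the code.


translate([467, 148, 0]) cube([34, 66, 1667]);
translate([819, 148, 0]) cube([34, 66, 1667]);
translate([501, 148, 295]) cube([318, 66, 21]);
translate([501, 148, 598]) cube([318, 66, 21]);
translate([501, 148, 901]) cube([318, 66, 21]);
translate([501, 148, 1204]) cube([318, 66, 21]);
translate([501, 148, 1507]) cube([318, 66, 21]);


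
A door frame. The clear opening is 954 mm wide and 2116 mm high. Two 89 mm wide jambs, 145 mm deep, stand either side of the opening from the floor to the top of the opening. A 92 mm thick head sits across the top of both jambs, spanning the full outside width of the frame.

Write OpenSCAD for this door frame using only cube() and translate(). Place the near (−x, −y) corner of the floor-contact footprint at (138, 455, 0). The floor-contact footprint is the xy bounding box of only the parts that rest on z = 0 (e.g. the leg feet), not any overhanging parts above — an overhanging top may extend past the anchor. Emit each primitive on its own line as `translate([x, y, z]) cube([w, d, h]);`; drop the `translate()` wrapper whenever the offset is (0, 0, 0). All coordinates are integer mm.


translate([138, 455, 0]) cube([89, 145, 2116]);
translate([1181, 455, 0]) cube([89, 145, 2116]);
translate([138, 455, 2116]) cube([1132, 145, 92]);


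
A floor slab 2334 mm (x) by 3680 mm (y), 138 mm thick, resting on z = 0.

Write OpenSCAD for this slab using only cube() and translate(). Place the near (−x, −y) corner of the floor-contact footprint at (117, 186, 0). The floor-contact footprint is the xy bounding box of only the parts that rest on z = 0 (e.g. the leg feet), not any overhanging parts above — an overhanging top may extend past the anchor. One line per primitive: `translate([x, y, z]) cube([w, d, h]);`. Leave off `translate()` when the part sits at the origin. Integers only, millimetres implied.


translate([117, 186, 0]) cube([2334, 3680, 138]);


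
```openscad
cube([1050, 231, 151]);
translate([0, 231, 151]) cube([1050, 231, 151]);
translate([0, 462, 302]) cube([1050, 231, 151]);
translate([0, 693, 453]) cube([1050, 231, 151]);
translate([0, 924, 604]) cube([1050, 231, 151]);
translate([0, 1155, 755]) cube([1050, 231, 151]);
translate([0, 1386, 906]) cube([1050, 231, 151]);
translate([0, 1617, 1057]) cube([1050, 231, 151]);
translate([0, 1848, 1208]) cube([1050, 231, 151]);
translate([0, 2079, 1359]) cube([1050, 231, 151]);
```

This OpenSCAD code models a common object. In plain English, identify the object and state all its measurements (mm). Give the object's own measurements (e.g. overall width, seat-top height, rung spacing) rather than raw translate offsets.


A straight staircase of 10 solid steps. Each step is 1050 mm wide (x), 231 mm deep (y, the going) and 151 mm tall (the rise). The first step rests on the floor; each subsequent step sits one going further in +y and one rise higher in +z, directly behind and above the previous step with no overlap.


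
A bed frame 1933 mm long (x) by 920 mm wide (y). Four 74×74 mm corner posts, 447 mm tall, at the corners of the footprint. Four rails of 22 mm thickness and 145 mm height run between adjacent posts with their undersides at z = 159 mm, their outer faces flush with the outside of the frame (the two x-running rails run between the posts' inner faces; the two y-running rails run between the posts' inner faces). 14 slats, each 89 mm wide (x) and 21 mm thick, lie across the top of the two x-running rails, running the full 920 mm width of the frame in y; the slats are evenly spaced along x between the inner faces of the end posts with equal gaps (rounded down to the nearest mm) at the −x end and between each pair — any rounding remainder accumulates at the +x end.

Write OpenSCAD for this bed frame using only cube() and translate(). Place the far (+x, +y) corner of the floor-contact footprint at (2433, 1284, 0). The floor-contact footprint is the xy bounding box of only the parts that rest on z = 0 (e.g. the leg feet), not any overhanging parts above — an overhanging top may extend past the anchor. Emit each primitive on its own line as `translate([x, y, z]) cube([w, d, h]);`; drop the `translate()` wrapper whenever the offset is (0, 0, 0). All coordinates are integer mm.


// slat z = rail_z + rail_h = 159 + 145 = 304
// slat gap = ⌊(1785 − 14·89) / 15⌋ = 35
translate([500, 364, 0]) cube([74, 74, 447]);
translate([500, 1210, 0]) cube([74, 74, 447]);
translate([2359, 364, 0]) cube([74, 74, 447]);
translate([2359, 1210, 0]) cube([74, 74, 447]);
translate([574, 364, 159]) cube([1785, 22, 145]);
translate([574, 1262, 159]) cube([1785, 22, 145]);
translate([500, 438, 159]) cube([22, 772, 145]);
translate([2411, 438, 159]) cube([22, 772, 145]);
translate([609, 364, 304]) cube([89, 920, 21]);
translate([733, 364, 304]) cube([89, 920, 21]);
translate([857, 364, 304]) cube([89, 920, 21]);
translate([981, 364, 304]) cube([89, 920, 21]);
translate([1105, 364, 304]) cube([89, 920, 21]);
translate([1229, 364, 304]) cube([89, 920, 21]);
translate([1353, 364, 304]) cube([89, 920, 21]);
translate([1477, 364, 304]) cube([89, 920, 21]);
translate([1601, 364, 304]) cube([89, 920, 21]);
translate([1725, 364, 304]) cube([89, 920, 21]);
translate([1849, 364, 304]) cube([89, 920, 21]);
translate([1973, 364, 304]) cube([89, 920, 21]);
translate([2097, 364, 304]) cube([89, 920, 21]);
translate([2221, 364, 304]) cube([89, 920, 21]);


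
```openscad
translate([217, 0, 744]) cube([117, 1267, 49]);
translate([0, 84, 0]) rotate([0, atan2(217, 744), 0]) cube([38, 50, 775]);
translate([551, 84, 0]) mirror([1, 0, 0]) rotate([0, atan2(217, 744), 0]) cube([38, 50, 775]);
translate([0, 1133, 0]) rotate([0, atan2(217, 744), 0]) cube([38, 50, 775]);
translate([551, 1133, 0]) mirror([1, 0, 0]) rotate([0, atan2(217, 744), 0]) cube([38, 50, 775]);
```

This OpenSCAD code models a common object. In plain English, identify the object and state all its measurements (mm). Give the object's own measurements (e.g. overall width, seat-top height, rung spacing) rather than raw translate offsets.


A sawhorse. A 117×1267×49 mm beam (x, y, z) sits on two A-frame leg pairs. Each pair is two raked legs of 38×50 mm section (50 mm along y) splaying symmetrically in x. Each leg rises 744 mm vertically over 217 mm of horizontal reach and is 775 mm long along its own axis. Every leg's outer bottom edge rests on the floor and its outer top edge meets a bottom edge of the beam — the left legs (tilting toward +x) meet the beam's −x bottom edge, the right legs (their mirror images, tilting toward −x) meet its +x bottom edge — so the leg tops tuck under the beam, the beam's underside is 744 mm above the floor, and the feet are 551 mm apart outside-to-outside with the beam centred between them. The two leg pairs are set in 84 mm from either end of the beam.


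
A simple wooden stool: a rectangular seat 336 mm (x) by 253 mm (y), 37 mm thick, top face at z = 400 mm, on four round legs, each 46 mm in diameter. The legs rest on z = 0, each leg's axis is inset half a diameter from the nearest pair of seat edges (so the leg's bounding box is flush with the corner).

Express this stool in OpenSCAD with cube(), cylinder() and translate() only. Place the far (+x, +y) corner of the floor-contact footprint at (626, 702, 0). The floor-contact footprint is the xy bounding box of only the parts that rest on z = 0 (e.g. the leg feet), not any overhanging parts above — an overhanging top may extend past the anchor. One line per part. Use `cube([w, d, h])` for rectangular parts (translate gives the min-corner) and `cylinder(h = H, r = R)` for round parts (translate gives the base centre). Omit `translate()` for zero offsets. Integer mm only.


// leg_h = 400 - 37 = 363
translate([290, 449, 363]) cube([336, 253, 37]);
translate([313, 472, 0]) cylinder(h = 363, r = 23);
translate([603, 472, 0]) cylinder(h = 363, r = 23);
translate([313, 679, 0]) cylinder(h = 363, r = 23);
translate([603, 679, 0]) cylinder(h = 363, r = 23);


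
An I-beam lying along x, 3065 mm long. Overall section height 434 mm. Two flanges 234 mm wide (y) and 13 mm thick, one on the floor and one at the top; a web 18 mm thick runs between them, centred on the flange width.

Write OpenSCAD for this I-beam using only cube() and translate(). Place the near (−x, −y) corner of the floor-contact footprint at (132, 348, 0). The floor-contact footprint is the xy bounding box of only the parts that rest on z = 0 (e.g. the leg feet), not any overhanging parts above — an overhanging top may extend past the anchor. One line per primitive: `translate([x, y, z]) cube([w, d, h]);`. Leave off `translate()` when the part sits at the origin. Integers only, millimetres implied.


translate([132, 348, 0]) cube([3065, 234, 13]);
translate([132, 456, 13]) cube([3065, 18, 408]);
translate([132, 348, 421]) cube([3065, 234, 13]);


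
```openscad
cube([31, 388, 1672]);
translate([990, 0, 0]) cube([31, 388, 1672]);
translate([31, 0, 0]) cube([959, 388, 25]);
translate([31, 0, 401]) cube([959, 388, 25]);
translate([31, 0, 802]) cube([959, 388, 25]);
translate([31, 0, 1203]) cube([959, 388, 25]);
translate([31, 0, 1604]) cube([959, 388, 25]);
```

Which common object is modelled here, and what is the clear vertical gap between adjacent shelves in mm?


A bookshelf. The clear shelf gap is 376 mm.

Two tall side panels with 5 horizontal boards between them — a bookshelf. The first two shelf undersides are at z = 0 and z = 401; with shelf thickness 25, the clear gap is 401 − 0 − 25 = 376 mm.


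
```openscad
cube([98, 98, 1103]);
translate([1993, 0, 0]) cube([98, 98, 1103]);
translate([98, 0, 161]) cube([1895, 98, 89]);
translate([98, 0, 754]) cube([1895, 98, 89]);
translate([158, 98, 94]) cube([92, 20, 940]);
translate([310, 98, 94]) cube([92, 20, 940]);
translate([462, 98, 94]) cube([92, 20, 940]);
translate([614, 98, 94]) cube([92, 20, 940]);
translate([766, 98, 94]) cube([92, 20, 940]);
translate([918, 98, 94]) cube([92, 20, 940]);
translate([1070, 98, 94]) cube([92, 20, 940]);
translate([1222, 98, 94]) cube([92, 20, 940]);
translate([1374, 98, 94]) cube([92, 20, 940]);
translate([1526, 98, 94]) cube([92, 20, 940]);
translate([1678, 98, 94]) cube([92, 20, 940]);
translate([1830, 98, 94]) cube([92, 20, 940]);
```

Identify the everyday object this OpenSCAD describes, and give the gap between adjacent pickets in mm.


A fence section. The picket gap is 60 mm.

Two posts, two rails, 12 pickets — a fence section. Span 1895 mm holds 12 pickets of 92 mm with 13 equal gaps: ⌊(1895 − 12·92) / 13⌋ = 60 mm.


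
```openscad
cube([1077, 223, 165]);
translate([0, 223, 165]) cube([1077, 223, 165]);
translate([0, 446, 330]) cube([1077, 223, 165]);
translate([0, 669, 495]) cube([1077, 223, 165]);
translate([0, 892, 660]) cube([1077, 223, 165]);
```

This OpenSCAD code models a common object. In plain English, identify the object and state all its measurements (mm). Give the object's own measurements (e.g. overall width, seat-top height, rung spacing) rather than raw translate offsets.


A straight staircase of 5 solid steps. Each step is 1077 mm wide (x), 223 mm deep (y, the going) and 165 mm tall (the rise). The first step rests on the floor; each subsequent step sits one going further in +y and one rise higher in +z, directly behind and above the previous step with no overlap.


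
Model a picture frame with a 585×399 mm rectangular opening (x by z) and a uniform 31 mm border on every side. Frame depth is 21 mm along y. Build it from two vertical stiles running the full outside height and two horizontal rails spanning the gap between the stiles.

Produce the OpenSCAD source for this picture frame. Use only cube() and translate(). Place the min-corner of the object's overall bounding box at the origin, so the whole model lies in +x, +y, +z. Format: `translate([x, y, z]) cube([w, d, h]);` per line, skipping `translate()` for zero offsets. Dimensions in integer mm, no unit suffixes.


cube([31, 21, 461]);
translate([616, 0, 0]) cube([31, 21, 461]);
translate([31, 0, 0]) cube([585, 21, 31]);
translate([31, 0, 430]) cube([585, 21, 31]);


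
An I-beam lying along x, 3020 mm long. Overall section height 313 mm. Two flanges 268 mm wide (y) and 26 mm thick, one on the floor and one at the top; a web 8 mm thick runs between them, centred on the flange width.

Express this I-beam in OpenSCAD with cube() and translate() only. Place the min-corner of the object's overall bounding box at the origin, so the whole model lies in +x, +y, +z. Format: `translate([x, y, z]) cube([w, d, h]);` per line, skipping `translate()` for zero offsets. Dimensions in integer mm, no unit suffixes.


cube([3020, 268, 26]);
translate([0, 130, 26]) cube([3020, 8, 261]);
translate([0, 0, 287]) cube([3020, 268, 26]);


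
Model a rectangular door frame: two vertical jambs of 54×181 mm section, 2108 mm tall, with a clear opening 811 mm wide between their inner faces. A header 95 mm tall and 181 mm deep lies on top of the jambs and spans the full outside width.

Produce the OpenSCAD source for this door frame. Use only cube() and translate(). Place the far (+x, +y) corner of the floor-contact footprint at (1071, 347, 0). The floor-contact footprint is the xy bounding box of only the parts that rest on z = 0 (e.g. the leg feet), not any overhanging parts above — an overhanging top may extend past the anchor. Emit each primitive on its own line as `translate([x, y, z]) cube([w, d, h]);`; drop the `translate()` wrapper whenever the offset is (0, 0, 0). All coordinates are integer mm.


translate([152, 166, 0]) cube([54, 181, 2108]);
translate([1017, 166, 0]) cube([54, 181, 2108]);
translate([152, 166, 2108]) cube([919, 181, 95]);


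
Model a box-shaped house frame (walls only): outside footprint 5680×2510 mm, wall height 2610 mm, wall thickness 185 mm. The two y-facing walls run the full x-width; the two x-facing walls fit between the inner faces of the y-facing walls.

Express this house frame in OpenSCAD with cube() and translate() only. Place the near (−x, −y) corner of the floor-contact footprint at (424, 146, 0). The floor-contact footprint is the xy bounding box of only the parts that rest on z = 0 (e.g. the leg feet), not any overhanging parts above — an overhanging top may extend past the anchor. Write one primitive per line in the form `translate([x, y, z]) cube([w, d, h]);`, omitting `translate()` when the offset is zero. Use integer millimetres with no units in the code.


translate([424, 146, 0]) cube([5680, 185, 2610]);
translate([424, 2471, 0]) cube([5680, 185, 2610]);
translate([424, 331, 0]) cube([185, 2140, 2610]);
translate([5919, 331, 0]) cube([185, 2140, 2610]);


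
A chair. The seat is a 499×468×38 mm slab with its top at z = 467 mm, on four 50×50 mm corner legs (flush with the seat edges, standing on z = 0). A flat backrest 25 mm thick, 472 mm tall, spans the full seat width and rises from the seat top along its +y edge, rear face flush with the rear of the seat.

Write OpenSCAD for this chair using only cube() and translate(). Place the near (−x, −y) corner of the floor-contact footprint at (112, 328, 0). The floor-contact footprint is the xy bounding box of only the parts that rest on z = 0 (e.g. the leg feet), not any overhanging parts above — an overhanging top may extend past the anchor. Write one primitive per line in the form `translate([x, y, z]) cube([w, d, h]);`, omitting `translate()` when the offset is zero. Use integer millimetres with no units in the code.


// leg_h = 467 - 38 = 429
translate([112, 328, 429]) cube([499, 468, 38]);
translate([112, 328, 0]) cube([50, 50, 429]);
translate([561, 328, 0]) cube([50, 50, 429]);
translate([112, 746, 0]) cube([50, 50, 429]);
translate([561, 746, 0]) cube([50, 50, 429]);
translate([112, 771, 467]) cube([499, 25, 472]);


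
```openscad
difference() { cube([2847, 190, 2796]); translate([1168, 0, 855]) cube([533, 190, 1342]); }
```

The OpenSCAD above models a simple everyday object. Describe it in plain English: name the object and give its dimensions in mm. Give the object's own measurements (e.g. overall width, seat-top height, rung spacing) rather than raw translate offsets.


A wall 2847 mm long (x), 190 mm thick (y), 2796 mm tall, with a rectangular window opening cut through it. The opening is 533 mm wide and 1342 mm tall; its sill is at z = 855 mm and its near (−x) edge is 1168 mm from the wall's −x end. The opening passes through the full wall thickness.
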